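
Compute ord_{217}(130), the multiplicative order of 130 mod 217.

6

ord(130) | φ(217) = φ(7·31) = (7−1)·(31−1) = 6·30 = 180 = 2^2 · 3^2 · 5.
Divisors of 180: 1, 2, 3, 4, 5, 6, 9, 10, 12, 15, 18, 20, 30, 36, 45, 60, 90, 180.
Compute 130^d (mod 217) for the divisors d until we hit 1:
130^1 ≡ 130
130^2 ≡ 191
130^3 ≡ 92
130^4 ≡ 25
130^5 ≡ 212
130^6 ≡ 1
So ord_217(130) = 6.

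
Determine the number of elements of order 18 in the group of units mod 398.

6

φ(398) = φ(2)·φ(199) = 1·198 = 198 = 2 · 3^2 · 11.
(Z/398Z)^× is cyclic (|G| = 198); a cyclic group of order m has exactly φ(d) elements of each order d | m, and none otherwise.
18 = 2 · 3^2 divides 198, and φ(18) = 6.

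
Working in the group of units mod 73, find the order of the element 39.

72

Since 39 ∈ (Z/73Z)^×, its order divides φ(73) = 73 − 1 = 72 = 2^3 · 3^2.
Divisors of 72: 1, 2, 3, 4, 6, 8, 9, 12, 18, 24, 36, 72.
Check 39^d mod 73 for each divisor in increasing order:
39^1 ≡ 39
39^2 ≡ 61
39^3 ≡ 43
39^4 ≡ 71
39^6 ≡ 24
39^8 ≡ 4
39^9 ≡ 10
39^12 ≡ 65
39^18 ≡ 27
39^24 ≡ 64
39^36 ≡ 72
39^72 ≡ 1
Hence ord(39) = 72.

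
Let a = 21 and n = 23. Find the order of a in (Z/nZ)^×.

The order of 21 must divide φ(23) = 23 − 1 = 22 = 2 · 11.
Divisors of 22: 1, 2, 11, 22.
Test each divisor d:
21^1 ≡ 21
21^2 ≡ 4
21^11 ≡ 22
21^22 ≡ 1
The smallest such exponent is 22, so the order of 21 is 22.

22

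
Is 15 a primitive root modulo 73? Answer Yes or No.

Yes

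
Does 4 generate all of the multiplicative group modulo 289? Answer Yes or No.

No

φ(289) = φ(17^2) = 17·(17−1) = 272 = 2^4 · 17.
4 is a primitive root mod 289 iff 4^(φ(289)/q) ≢ 1 for every prime q | φ(289), i.e. q ∈ {2, 17}.
4^136 ≡ 1 (mod 289)  [q = 2: ≡ 1 ✗]
4^16 ≡ 154 (mod 289)  [q = 17: ≢ 1 ✓]
4^136 ≡ 1 shows ord(4) | 136, strictly less than φ(289); not a primitive root.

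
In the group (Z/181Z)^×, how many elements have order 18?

φ(181) = 181 − 1 = 180 = 2^2 · 3^2 · 5.
Since (Z/181Z)^× is cyclic of order 180, the number of elements of order d is φ(d) when d | 180 and 0 otherwise.
18 = 2 · 3^2 divides 180, and φ(18) = 6.

6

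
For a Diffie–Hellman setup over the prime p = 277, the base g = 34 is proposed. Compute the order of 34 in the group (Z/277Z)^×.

138

Since 34 ∈ (Z/277Z)^×, its order divides φ(277) = 277 − 1 = 276 = 2^2 · 3 · 23.
Divisors of 276: 1, 2, 3, 4, 6, 12, 23, 46, 69, 92, 138, 276.
Check 34^d mod 277 for each divisor in increasing order:
34^1 ≡ 34 (mod 277)
34^2 ≡ 48 (mod 277)
34^3 ≡ 247 (mod 277)
34^4 ≡ 88 (mod 277)
34^6 ≡ 69 (mod 277)
34^12 ≡ 52 (mod 277)
34^23 ≡ 161 (mod 277)
34^46 ≡ 160 (mod 277)
34^69 ≡ 276 (mod 277)
34^92 ≡ 116 (mod 277)
34^138 ≡ 1 (mod 277) ✓
Hence ord(34) = 138.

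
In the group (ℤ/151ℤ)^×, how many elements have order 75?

40

φ(151) = 151 − 1 = 150 = 2 · 3 · 5^2.
Since (Z/151Z)^× is cyclic of order 150, the number of elements of order d is φ(d) when d | 150 and 0 otherwise.
75 = 3 · 5^2 divides 150, and φ(75) = 40.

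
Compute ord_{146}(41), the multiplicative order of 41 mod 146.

18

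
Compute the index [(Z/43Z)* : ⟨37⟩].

Since 37 ∈ (Z/43Z)^×, its order divides φ(43) = 43 − 1 = 42 = 2 · 3 · 7.
Divisors of 42: 1, 2, 3, 6, 7, 14, 21, 42.
Evaluate successive powers at the divisors of 42:
37^1 ≡ 37
37^2 ≡ 36
37^3 ≡ 42
37^6 ≡ 1
The order of 37 is 6, so the subgroup it generates has 6 elements.
Index = |(Z/43Z)^×| / |⟨37⟩| = 42 / 6 = 7.

7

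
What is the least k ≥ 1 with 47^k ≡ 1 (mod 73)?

72

Since 47 ∈ (Z/73Z)^×, its order divides φ(73) = 73 − 1 = 72 = 2^3 · 3^2.
Divisors of 72: 1, 2, 3, 4, 6, 8, 9, 12, 18, 24, 36, 72.
Test each divisor d:
47^1 ≡ 47
47^2 ≡ 19
47^3 ≡ 17
47^4 ≡ 69
47^6 ≡ 70
47^8 ≡ 16
47^9 ≡ 22
47^12 ≡ 9
47^18 ≡ 46
47^24 ≡ 8
47^36 ≡ 72
47^72 ≡ 1
So ord_73(47) = 72.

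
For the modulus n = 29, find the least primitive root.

2

φ(29) = 29 − 1 = 28 = 2^2 · 7.
g is a primitive root iff g^(28/q) ≢ 1 (mod 29) for each prime q ∈ {2, 7}.
g = 2: 2^14 ≡ 28; 2^4 ≡ 16 — none is 1, so 2 is a primitive root.
So 2 is the smallest generator of (Z/29Z)^×.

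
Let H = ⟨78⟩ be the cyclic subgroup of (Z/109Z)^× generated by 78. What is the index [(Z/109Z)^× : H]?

4

The order of 78 must divide φ(109) = 109 − 1 = 108 = 2^2 · 3^3.
Divisors of 108: 1, 2, 3, 4, 6, 9, 12, 18, 27, 36, 54, 108.
Test each divisor d:
78^1 ≡ 78
78^2 ≡ 89
78^3 ≡ 75
78^4 ≡ 73
78^6 ≡ 66
78^9 ≡ 45
78^12 ≡ 105
78^18 ≡ 63
78^27 ≡ 1
The order of 78 is 27, so the subgroup it generates has 27 elements.
[(Z/109Z)^× : ⟨78⟩] = 108/27 = 4.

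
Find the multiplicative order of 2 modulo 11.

10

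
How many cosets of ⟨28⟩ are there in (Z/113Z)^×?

16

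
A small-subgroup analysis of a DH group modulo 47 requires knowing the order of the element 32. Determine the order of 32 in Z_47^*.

23

The order of 32 must divide φ(47) = 47 − 1 = 46 = 2 · 23.
Divisors of 46: 1, 2, 23, 46.
Evaluate successive powers at the divisors of 46:
32^1 ≡ 32
32^2 ≡ 37
32^23 ≡ 1
The smallest such exponent is 23, so the order of 32 is 23.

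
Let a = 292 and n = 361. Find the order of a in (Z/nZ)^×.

3

Since 292 ∈ (Z/361Z)^×, its order divides φ(361) = φ(19^2) = 19·(19−1) = 342 = 2 · 3^2 · 19.
Divisors of 342: 1, 2, 3, 6, 9, 18, 19, 38, 57, 114, 171, 342.
Compute 292^d (mod 361) for the divisors d until we hit 1:
292^1 ≡ 292
292^2 ≡ 68
292^3 ≡ 1
The smallest such exponent is 3, so the order of 292 is 3.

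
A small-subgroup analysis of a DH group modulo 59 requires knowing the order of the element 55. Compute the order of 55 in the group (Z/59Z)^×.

58

By Lagrange's theorem, ord_59(55) divides φ(59) = 59 − 1 = 58 = 2 · 29.
Divisors of 58: 1, 2, 29, 58.
Check 55^d mod 59 for each divisor in increasing order:
55^1 ≡ 55 (mod 59)
55^2 ≡ 16 (mod 59)
55^29 ≡ 58 (mod 59)
55^58 ≡ 1 (mod 59) ✓
Therefore the multiplicative order of 55 modulo 59 is 58.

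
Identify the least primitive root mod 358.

7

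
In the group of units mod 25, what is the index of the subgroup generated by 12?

The order of 12 must divide φ(25) = φ(5^2) = 5·(5−1) = 20 = 2^2 · 5.
Divisors of 20: 1, 2, 4, 5, 10, 20.
Check 12^d mod 25 for each divisor in increasing order:
12^1 ≡ 12 (mod 25)
12^2 ≡ 19 (mod 25)
12^4 ≡ 11 (mod 25)
12^5 ≡ 7 (mod 25)
12^10 ≡ 24 (mod 25)
12^20 ≡ 1 (mod 25) ✓
The order of 12 is 20, so the subgroup it generates has 20 elements.
The index is φ(25) / ord(12) = 20 / 20 = 1.

1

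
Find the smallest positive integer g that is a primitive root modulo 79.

3

φ(79) = 79 − 1 = 78 = 2 · 3 · 13.
g is a primitive root iff g^(78/q) ≢ 1 (mod 79) for each prime q ∈ {2, 3, 13}.
g = 2: 2^39 ≡ 1 — hits 1, so not a primitive root.
g = 3: 3^39 ≡ 78; 3^26 ≡ 23; 3^6 ≡ 18 — none is 1, so 3 is a primitive root.
The smallest primitive root modulo 79 is 3.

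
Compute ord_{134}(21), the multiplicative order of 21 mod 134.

33

ord(21) | φ(134) = φ(2)·φ(67) = 1·66 = 66 = 2 · 3 · 11.
Divisors of 66: 1, 2, 3, 6, 11, 22, 33, 66.
Check 21^d mod 134 for each divisor in increasing order:
21^1 ≡ 21 (mod 134)
21^2 ≡ 39 (mod 134)
21^3 ≡ 15 (mod 134)
21^6 ≡ 91 (mod 134)
21^11 ≡ 37 (mod 134)
21^22 ≡ 29 (mod 134)
21^33 ≡ 1 (mod 134) ✓
Therefore the multiplicative order of 21 modulo 134 is 33.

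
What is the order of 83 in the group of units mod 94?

ord(83) | φ(94) = φ(2)·φ(47) = 1·46 = 46 = 2 · 23.
Divisors of 46: 1, 2, 23, 46.
Evaluate successive powers at the divisors of 46:
83^1 ≡ 83 (mod 94)
83^2 ≡ 27 (mod 94)
83^23 ≡ 1 (mod 94) ✓
So ord_94(83) = 23.

23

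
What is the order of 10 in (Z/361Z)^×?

342

The order of 10 must divide φ(361) = φ(19^2) = 19·(19−1) = 342 = 2 · 3^2 · 19.
Divisors of 342: 1, 2, 3, 6, 9, 18, 19, 38, 57, 114, 171, 342.
Evaluate successive powers at the divisors of 342:
10^1 ≡ 10 (mod 361)
10^2 ≡ 100 (mod 361)
10^3 ≡ 278 (mod 361)
10^6 ≡ 30 (mod 361)
10^9 ≡ 37 (mod 361)
10^18 ≡ 286 (mod 361)
10^19 ≡ 333 (mod 361)
10^38 ≡ 62 (mod 361)
10^57 ≡ 69 (mod 361)
10^114 ≡ 68 (mod 361)
10^171 ≡ 360 (mod 361)
10^342 ≡ 1 (mod 361) ✓
The smallest such exponent is 342, so the order of 10 is 342.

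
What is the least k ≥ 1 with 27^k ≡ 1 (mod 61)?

10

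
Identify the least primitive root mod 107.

2

φ(107) = 107 − 1 = 106 = 2 · 53.
Test candidates g = 2, 3, … against the prime factors q ∈ {2, 53} of φ(107): g is a generator iff g^(106/q) ≢ 1 for every such q.
g = 2: 2^53 ≡ 106; 2^2 ≡ 4 — none is 1, so 2 is a primitive root.
Hence the least primitive root of 107 is 2.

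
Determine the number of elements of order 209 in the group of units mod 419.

180

φ(419) = 419 − 1 = 418 = 2 · 11 · 19.
In a cyclic group of order 418, there are φ(d) elements of order d for each divisor d of 418, and zero for non-divisors.
209 = 11 · 19 divides 418, and φ(209) = 180.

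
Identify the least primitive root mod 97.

5

φ(97) = 97 − 1 = 96 = 2^5 · 3.
Test candidates g = 2, 3, … against the prime factors q ∈ {2, 3} of φ(97): g is a generator iff g^(96/q) ≢ 1 for every such q.
g = 2: 2^48 ≡ 1 — hits 1, so not a primitive root.
g = 3: 3^48 ≡ 1 — hits 1, so not a primitive root.
g = 4: 4^48 ≡ 1 — hits 1, so not a primitive root.
g = 5: 5^48 ≡ 96; 5^32 ≡ 35 — none is 1, so 5 is a primitive root.
So 5 is the smallest generator of (Z/97Z)^×.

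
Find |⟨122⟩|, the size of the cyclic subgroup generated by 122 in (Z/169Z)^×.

52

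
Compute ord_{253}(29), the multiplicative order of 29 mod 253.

110

By Lagrange's theorem, ord_253(29) divides φ(253) = φ(11·23) = (11−1)·(23−1) = 10·22 = 220 = 2^2 · 5 · 11.
Divisors of 220: 1, 2, 4, 5, 10, 11, 20, 22, 44, 55, 110, 220.
Test each divisor d:
29^1 ≡ 29
29^2 ≡ 82
29^4 ≡ 146
29^5 ≡ 186
29^10 ≡ 188
29^11 ≡ 139
29^20 ≡ 177
29^22 ≡ 93
29^44 ≡ 47
29^55 ≡ 208
29^110 ≡ 1
Therefore the multiplicative order of 29 modulo 253 is 110.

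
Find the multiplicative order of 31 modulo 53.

By Lagrange's theorem, ord_53(31) divides φ(53) = 53 − 1 = 52 = 2^2 · 13.
Divisors of 52: 1, 2, 4, 13, 26, 52.
Check 31^d mod 53 for each divisor in increasing order:
31^1 ≡ 31 (mod 53)
31^2 ≡ 7 (mod 53)
31^4 ≡ 49 (mod 53)
31^13 ≡ 30 (mod 53)
31^26 ≡ 52 (mod 53)
31^52 ≡ 1 (mod 53) ✓
The smallest such exponent is 52, so the order of 31 is 52.

52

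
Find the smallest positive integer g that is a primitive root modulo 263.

φ(263) = 263 − 1 = 262 = 2 · 131.
Test candidates g = 2, 3, … against the prime factors q ∈ {2, 131} of φ(263): g is a generator iff g^(262/q) ≢ 1 for every such q.
g = 2: 2^131 ≡ 1 — hits 1, so not a primitive root.
g = 3: 3^131 ≡ 1 — hits 1, so not a primitive root.
g = 4: 4^131 ≡ 1 — hits 1, so not a primitive root.
g = 5: 5^131 ≡ 262; 5^2 ≡ 25 — none is 1, so 5 is a primitive root.
Hence the least primitive root of 263 is 5.

5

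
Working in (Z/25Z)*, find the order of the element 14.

The order of 14 must divide φ(25) = φ(5^2) = 5·(5−1) = 20 = 2^2 · 5.
Divisors of 20: 1, 2, 4, 5, 10, 20.
Test each divisor d:
14^1 ≡ 14 (mod 25)
14^2 ≡ 21 (mod 25)
14^4 ≡ 16 (mod 25)
14^5 ≡ 24 (mod 25)
14^10 ≡ 1 (mod 25) ✓
So ord_25(14) = 10.

10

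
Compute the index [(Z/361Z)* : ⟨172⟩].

18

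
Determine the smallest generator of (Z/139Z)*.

2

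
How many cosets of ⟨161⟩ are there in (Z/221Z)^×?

The order of 161 must divide φ(221) = φ(13·17) = (13−1)·(17−1) = 12·16 = 192 = 2^6 · 3.
Divisors of 192: 1, 2, 3, 4, 6, 8, 12, 16, 24, 32, 48, 64, 96, 192.
Check 161^d mod 221 for each divisor in increasing order:
161^1 ≡ 161 (mod 221)
161^2 ≡ 64 (mod 221)
161^3 ≡ 138 (mod 221)
161^4 ≡ 118 (mod 221)
161^6 ≡ 38 (mod 221)
161^8 ≡ 1 (mod 221) ✓
The order of 161 is 8, so the subgroup it generates has 8 elements.
Index = |(Z/221Z)^×| / |⟨161⟩| = 192 / 8 = 24.

24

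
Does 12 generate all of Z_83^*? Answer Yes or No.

No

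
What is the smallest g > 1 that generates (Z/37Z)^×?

φ(37) = 37 − 1 = 36 = 2^2 · 3^2.
g is a primitive root iff g^(36/q) ≢ 1 (mod 37) for each prime q ∈ {2, 3}.
g = 2: 2^18 ≡ 36; 2^12 ≡ 26 — none is 1, so 2 is a primitive root.
So 2 is the smallest generator of (Z/37Z)^×.

2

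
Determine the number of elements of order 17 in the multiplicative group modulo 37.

0

φ(37) = 37 − 1 = 36 = 2^2 · 3^2.
(Z/37Z)^× is cyclic (|G| = 36); a cyclic group of order m has exactly φ(d) elements of each order d | m, and none otherwise.
Here 36 is not a multiple of 17, so there are no elements of order 17.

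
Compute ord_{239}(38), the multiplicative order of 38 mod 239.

14

By Lagrange's theorem, ord_239(38) divides φ(239) = 239 − 1 = 238 = 2 · 7 · 17.
Divisors of 238: 1, 2, 7, 14, 17, 34, 119, 238.
Check 38^d mod 239 for each divisor in increasing order:
38^1 ≡ 38 (mod 239)
38^2 ≡ 10 (mod 239)
38^7 ≡ 238 (mod 239)
38^14 ≡ 1 (mod 239) ✓
Hence ord(38) = 14.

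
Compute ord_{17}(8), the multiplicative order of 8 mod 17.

The order of 8 must divide φ(17) = 17 − 1 = 16 = 2^4.
Divisors of 16: 1, 2, 4, 8, 16.
Check 8^d mod 17 for each divisor in increasing order:
8^1 ≡ 8 (mod 17)
8^2 ≡ 13 (mod 17)
8^4 ≡ 16 (mod 17)
8^8 ≡ 1 (mod 17) ✓
So ord_17(8) = 8.

8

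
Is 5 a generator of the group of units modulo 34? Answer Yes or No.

Yes

φ(34) = φ(2)·φ(17) = 1·16 = 16 = 2^4.
An element g generates (Z/34Z)^× iff g^(16/q) ≢ 1 (mod 34) for each prime q ∈ {2}.
5^8 ≡ 33 (mod 34)  [q = 2: ≢ 1 ✓]
Every test exponent gives a nontrivial residue, hence 5 generates the full group.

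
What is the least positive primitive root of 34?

3

φ(34) = φ(2)·φ(17) = 1·16 = 16 = 2^4.
g is a primitive root iff g^(16/q) ≢ 1 (mod 34) for each prime q ∈ {2}.
g = 2: gcd(2, 34) = 2 > 1, not a unit — skip.
g = 3: 3^8 ≡ 33 — none is 1, so 3 is a primitive root.
So 3 is the smallest generator of (Z/34Z)^×.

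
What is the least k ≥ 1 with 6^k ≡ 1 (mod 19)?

9

ord(6) | φ(19) = 19 − 1 = 18 = 2 · 3^2.
Divisors of 18: 1, 2, 3, 6, 9, 18.
Compute 6^d (mod 19) for the divisors d until we hit 1:
6^1 ≡ 6 (mod 19)
6^2 ≡ 17 (mod 19)
6^3 ≡ 7 (mod 19)
6^6 ≡ 11 (mod 19)
6^9 ≡ 1 (mod 19) ✓
So ord_19(6) = 9.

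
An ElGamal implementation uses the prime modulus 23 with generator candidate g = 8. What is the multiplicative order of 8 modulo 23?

11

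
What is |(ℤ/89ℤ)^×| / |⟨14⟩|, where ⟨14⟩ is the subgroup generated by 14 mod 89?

1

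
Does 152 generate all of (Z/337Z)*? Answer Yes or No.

Yes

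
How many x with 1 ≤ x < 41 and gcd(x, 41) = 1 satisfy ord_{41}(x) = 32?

0

φ(41) = 41 − 1 = 40 = 2^3 · 5.
Since (Z/41Z)^× is cyclic of order 40, the number of elements of order d is φ(d) when d | 40 and 0 otherwise.
32 does not divide 40, so no element of (Z/41Z)^× has order 32.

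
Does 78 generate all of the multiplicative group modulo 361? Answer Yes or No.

Yes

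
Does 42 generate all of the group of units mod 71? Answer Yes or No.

Yes

φ(71) = 71 − 1 = 70 = 2 · 5 · 7.
42 is a primitive root mod 71 iff 42^(φ(71)/q) ≢ 1 for every prime q | φ(71), i.e. q ∈ {2, 5, 7}.
42^35 ≡ 70 (mod 71)  [q = 2: ≢ 1 ✓]
42^14 ≡ 57 (mod 71)  [q = 5: ≢ 1 ✓]
42^10 ≡ 48 (mod 71)  [q = 7: ≢ 1 ✓]
None equal 1, so ord_71(42) = 70: 42 is a primitive root.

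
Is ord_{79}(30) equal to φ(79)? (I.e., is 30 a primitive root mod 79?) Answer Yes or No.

Yes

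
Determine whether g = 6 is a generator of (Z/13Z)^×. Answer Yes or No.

φ(13) = 13 − 1 = 12 = 2^2 · 3.
Test 6^(12/q) mod 13 for each prime factor q of 12:
6^6 ≡ 12 (mod 13)  [q = 2: ≢ 1 ✓]
6^4 ≡ 9 (mod 13)  [q = 3: ≢ 1 ✓]
All checks pass, so 6 has order 12 and is a primitive root modulo 13.

Yes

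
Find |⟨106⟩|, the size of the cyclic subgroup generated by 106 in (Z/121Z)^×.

Since 106 ∈ (Z/121Z)^×, its order divides φ(121) = φ(11^2) = 11·(11−1) = 110 = 2 · 5 · 11.
Divisors of 110: 1, 2, 5, 10, 11, 22, 55, 110.
Check 106^d mod 121 for each divisor in increasing order:
106^1 ≡ 106 (mod 121)
106^2 ≡ 104 (mod 121)
106^5 ≡ 21 (mod 121)
106^10 ≡ 78 (mod 121)
106^11 ≡ 40 (mod 121)
106^22 ≡ 27 (mod 121)
106^55 ≡ 120 (mod 121)
106^110 ≡ 1 (mod 121) ✓
The smallest such exponent is 110, so the order of 106 is 110.

110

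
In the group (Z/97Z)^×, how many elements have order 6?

φ(97) = 97 − 1 = 96 = 2^5 · 3.
Since (Z/97Z)^× is cyclic of order 96, the number of elements of order d is φ(d) when d | 96 and 0 otherwise.
6 = 2 · 3 divides 96, and φ(6) = 2.

2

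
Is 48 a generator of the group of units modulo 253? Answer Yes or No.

No

253 = 11 · 23 is a product of two distinct odd primes, so (Z/253Z)^× ≅ (Z/11Z)^× × (Z/23Z)^× is not cyclic.
No primitive root modulo 253 exists; in particular 48 is not one.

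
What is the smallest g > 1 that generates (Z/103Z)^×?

5

φ(103) = 103 − 1 = 102 = 2 · 3 · 17.
g is a primitive root iff g^(102/q) ≢ 1 (mod 103) for each prime q ∈ {2, 3, 17}.
g = 2: 2^51 ≡ 1 — hits 1, so not a primitive root.
g = 3: 3^51 ≡ 102; 3^34 ≡ 1 — hits 1, so not a primitive root.
g = 4: 4^51 ≡ 1 — hits 1, so not a primitive root.
g = 5: 5^51 ≡ 102; 5^34 ≡ 56; 5^6 ≡ 72 — none is 1, so 5 is a primitive root.
The smallest primitive root modulo 103 is 5.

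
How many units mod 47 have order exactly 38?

φ(47) = 47 − 1 = 46 = 2 · 23.
Since (Z/47Z)^× is cyclic of order 46, the number of elements of order d is φ(d) when d | 46 and 0 otherwise.
38 does not divide 46, so no element of (Z/47Z)^× has order 38.

0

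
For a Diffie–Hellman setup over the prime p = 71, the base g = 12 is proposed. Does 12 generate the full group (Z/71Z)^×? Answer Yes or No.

No

φ(71) = 71 − 1 = 70 = 2 · 5 · 7.
An element g generates (Z/71Z)^× iff g^(70/q) ≢ 1 (mod 71) for each prime q ∈ {2, 5, 7}.
12^35 ≡ 1 (mod 71)  [q = 2: ≡ 1 ✗]
12^14 ≡ 57 (mod 71)  [q = 5: ≢ 1 ✓]
12^10 ≡ 32 (mod 71)  [q = 7: ≢ 1 ✓]
The check at q = 2 fails, so 12 generates a proper subgroup.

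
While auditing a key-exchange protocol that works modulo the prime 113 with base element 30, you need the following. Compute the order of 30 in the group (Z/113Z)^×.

ord(30) | φ(113) = 113 − 1 = 112 = 2^4 · 7.
Divisors of 112: 1, 2, 4, 7, 8, 14, 16, 28, 56, 112.
Compute 30^d (mod 113) for the divisors d until we hit 1:
30^1 ≡ 30 (mod 113)
30^2 ≡ 109 (mod 113)
30^4 ≡ 16 (mod 113)
30^7 ≡ 1 (mod 113) ✓
The smallest such exponent is 7, so the order of 30 is 7.

7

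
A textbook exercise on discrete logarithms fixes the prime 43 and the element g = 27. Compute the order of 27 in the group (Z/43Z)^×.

14

By Lagrange's theorem, ord_43(27) divides φ(43) = 43 − 1 = 42 = 2 · 3 · 7.
Divisors of 42: 1, 2, 3, 6, 7, 14, 21, 42.
Evaluate successive powers at the divisors of 42:
27^1 ≡ 27 (mod 43)
27^2 ≡ 41 (mod 43)
27^3 ≡ 32 (mod 43)
27^6 ≡ 35 (mod 43)
27^7 ≡ 42 (mod 43)
27^14 ≡ 1 (mod 43) ✓
Therefore the multiplicative order of 27 modulo 43 is 14.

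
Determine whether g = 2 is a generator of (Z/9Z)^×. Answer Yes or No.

Yes

φ(9) = φ(3^2) = 3·(3−1) = 6 = 2 · 3.
It suffices to check that the order of 2 is not a proper divisor of 6: compute 2^(6/q) for q ∈ {2, 3}.
2^3 ≡ 8 (mod 9)  [q = 2: ≢ 1 ✓]
2^2 ≡ 4 (mod 9)  [q = 3: ≢ 1 ✓]
None equal 1, so ord_9(2) = 6: 2 is a primitive root.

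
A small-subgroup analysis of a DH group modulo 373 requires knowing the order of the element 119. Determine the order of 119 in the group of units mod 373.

By Lagrange's theorem, ord_373(119) divides φ(373) = 373 − 1 = 372 = 2^2 · 3 · 31.
Divisors of 372: 1, 2, 3, 4, 6, 12, 31, 62, 93, 124, 186, 372.
Compute 119^d (mod 373) for the divisors d until we hit 1:
119^1 ≡ 119 (mod 373)
119^2 ≡ 360 (mod 373)
119^3 ≡ 318 (mod 373)
119^4 ≡ 169 (mod 373)
119^6 ≡ 41 (mod 373)
119^12 ≡ 189 (mod 373)
119^31 ≡ 1 (mod 373) ✓
Hence ord(119) = 31.

31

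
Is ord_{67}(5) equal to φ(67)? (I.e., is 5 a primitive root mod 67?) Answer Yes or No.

No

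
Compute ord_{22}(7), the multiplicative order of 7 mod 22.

ord(7) | φ(22) = φ(2)·φ(11) = 1·10 = 10 = 2 · 5.
Divisors of 10: 1, 2, 5, 10.
Evaluate successive powers at the divisors of 10:
7^1 ≡ 7 (mod 22)
7^2 ≡ 5 (mod 22)
7^5 ≡ 21 (mod 22)
7^10 ≡ 1 (mod 22) ✓
Therefore the multiplicative order of 7 modulo 22 is 10.

10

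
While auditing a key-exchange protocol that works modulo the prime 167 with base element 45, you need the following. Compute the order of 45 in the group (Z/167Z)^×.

166

ord(45) | φ(167) = 167 − 1 = 166 = 2 · 83.
Divisors of 166: 1, 2, 83, 166.
Compute 45^d (mod 167) for the divisors d until we hit 1:
45^1 ≡ 45 (mod 167)
45^2 ≡ 21 (mod 167)
45^83 ≡ 166 (mod 167)
45^166 ≡ 1 (mod 167) ✓
Hence ord(45) = 166.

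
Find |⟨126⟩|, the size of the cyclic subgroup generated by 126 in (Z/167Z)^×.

The order of 126 must divide φ(167) = 167 − 1 = 166 = 2 · 83.
Divisors of 166: 1, 2, 83, 166.
Compute 126^d (mod 167) for the divisors d until we hit 1:
126^1 ≡ 126
126^2 ≡ 11
126^83 ≡ 1
The smallest such exponent is 83, so the order of 126 is 83.

83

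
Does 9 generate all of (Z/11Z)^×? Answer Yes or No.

No

φ(11) = 11 − 1 = 10 = 2 · 5.
An element g generates (Z/11Z)^× iff g^(10/q) ≢ 1 (mod 11) for each prime q ∈ {2, 5}.
9^5 ≡ 1 (mod 11)  [q = 2: ≡ 1 ✗]
9^2 ≡ 4 (mod 11)  [q = 5: ≢ 1 ✓]
Since 9^5 ≡ 1, the order of 9 divides 5 < 10, so 9 is not a primitive root.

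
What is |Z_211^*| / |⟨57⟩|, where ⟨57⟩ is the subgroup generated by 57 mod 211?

1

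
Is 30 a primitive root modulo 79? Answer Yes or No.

Yes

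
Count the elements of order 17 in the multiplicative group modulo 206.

16

φ(206) = φ(2)·φ(103) = 1·102 = 102 = 2 · 3 · 17.
In a cyclic group of order 102, there are φ(d) elements of order d for each divisor d of 102, and zero for non-divisors.
17 | 102, and φ(17) = 17 − 1 = 16.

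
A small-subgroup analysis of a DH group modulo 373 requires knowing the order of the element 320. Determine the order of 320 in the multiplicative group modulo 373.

By Lagrange's theorem, ord_373(320) divides φ(373) = 373 − 1 = 372 = 2^2 · 3 · 31.
Divisors of 372: 1, 2, 3, 4, 6, 12, 31, 62, 93, 124, 186, 372.
Evaluate successive powers at the divisors of 372:
320^1 ≡ 320
320^2 ≡ 198
320^3 ≡ 323
320^4 ≡ 39
320^6 ≡ 262
320^12 ≡ 12
320^31 ≡ 69
320^62 ≡ 285
320^93 ≡ 269
320^124 ≡ 284
320^186 ≡ 372
320^372 ≡ 1
Therefore the multiplicative order of 320 modulo 373 is 372.

372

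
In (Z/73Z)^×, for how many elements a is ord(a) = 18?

6

φ(73) = 73 − 1 = 72 = 2^3 · 3^2.
In a cyclic group of order 72, there are φ(d) elements of order d for each divisor d of 72, and zero for non-divisors.
18 = 2 · 3^2 divides 72, and φ(18) = 6.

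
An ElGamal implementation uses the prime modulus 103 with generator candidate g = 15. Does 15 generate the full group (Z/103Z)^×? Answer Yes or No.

No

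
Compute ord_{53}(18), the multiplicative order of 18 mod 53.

ord(18) | φ(53) = 53 − 1 = 52 = 2^2 · 13.
Divisors of 52: 1, 2, 4, 13, 26, 52.
Evaluate successive powers at the divisors of 52:
18^1 ≡ 18 (mod 53)
18^2 ≡ 6 (mod 53)
18^4 ≡ 36 (mod 53)
18^13 ≡ 23 (mod 53)
18^26 ≡ 52 (mod 53)
18^52 ≡ 1 (mod 53) ✓
Therefore the multiplicative order of 18 modulo 53 is 52.

52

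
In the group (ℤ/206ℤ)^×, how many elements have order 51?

32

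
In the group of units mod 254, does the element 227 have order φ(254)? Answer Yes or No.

No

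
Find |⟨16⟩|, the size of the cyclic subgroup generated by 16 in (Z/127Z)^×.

The order of 16 must divide φ(127) = 127 − 1 = 126 = 2 · 3^2 · 7.
Divisors of 126: 1, 2, 3, 6, 7, 9, 14, 18, 21, 42, 63, 126.
Compute 16^d (mod 127) for the divisors d until we hit 1:
16^1 ≡ 16 (mod 127)
16^2 ≡ 2 (mod 127)
16^3 ≡ 32 (mod 127)
16^6 ≡ 8 (mod 127)
16^7 ≡ 1 (mod 127) ✓
Hence ord(16) = 7.

7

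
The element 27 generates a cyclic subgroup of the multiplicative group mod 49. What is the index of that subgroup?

ord(27) | φ(49) = φ(7^2) = 7·(7−1) = 42 = 2 · 3 · 7.
Divisors of 42: 1, 2, 3, 6, 7, 14, 21, 42.
Test each divisor d:
27^1 ≡ 27 (mod 49)
27^2 ≡ 43 (mod 49)
27^3 ≡ 34 (mod 49)
27^6 ≡ 29 (mod 49)
27^7 ≡ 48 (mod 49)
27^14 ≡ 1 (mod 49) ✓
So ord_49(27) = 14, hence |⟨27⟩| = 14.
[(Z/49Z)^× : ⟨27⟩] = 42/14 = 3.

3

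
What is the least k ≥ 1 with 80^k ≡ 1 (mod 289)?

272

By Lagrange's theorem, ord_289(80) divides φ(289) = φ(17^2) = 17·(17−1) = 272 = 2^4 · 17.
Divisors of 272: 1, 2, 4, 8, 16, 17, 34, 68, 136, 272.
Check 80^d mod 289 for each divisor in increasing order:
80^1 ≡ 80 (mod 289)
80^2 ≡ 42 (mod 289)
80^4 ≡ 30 (mod 289)
80^8 ≡ 33 (mod 289)
80^16 ≡ 222 (mod 289)
80^17 ≡ 131 (mod 289)
80^34 ≡ 110 (mod 289)
80^68 ≡ 251 (mod 289)
80^136 ≡ 288 (mod 289)
80^272 ≡ 1 (mod 289) ✓
So ord_289(80) = 272.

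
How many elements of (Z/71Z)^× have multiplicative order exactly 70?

24

φ(71) = 71 − 1 = 70 = 2 · 5 · 7.
Since (Z/71Z)^× is cyclic of order 70, the number of elements of order d is φ(d) when d | 70 and 0 otherwise.
70 = 2 · 5 · 7 divides 70, and φ(70) = 24.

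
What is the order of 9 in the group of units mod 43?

21

The order of 9 must divide φ(43) = 43 − 1 = 42 = 2 · 3 · 7.
Divisors of 42: 1, 2, 3, 6, 7, 14, 21, 42.
Test each divisor d:
9^1 ≡ 9
9^2 ≡ 38
9^3 ≡ 41
9^6 ≡ 4
9^7 ≡ 36
9^14 ≡ 6
9^21 ≡ 1
So ord_43(9) = 21.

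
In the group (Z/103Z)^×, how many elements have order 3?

2

φ(103) = 103 − 1 = 102 = 2 · 3 · 17.
Since (Z/103Z)^× is cyclic of order 102, the number of elements of order d is φ(d) when d | 102 and 0 otherwise.
3 | 102, and φ(3) = 3 − 1 = 2.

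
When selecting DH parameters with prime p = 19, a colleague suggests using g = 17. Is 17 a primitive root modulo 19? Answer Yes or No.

No

φ(19) = 19 − 1 = 18 = 2 · 3^2.
An element g generates (Z/19Z)^× iff g^(18/q) ≢ 1 (mod 19) for each prime q ∈ {2, 3}.
17^9 ≡ 1 (mod 19)  [q = 2: ≡ 1 ✗]
17^6 ≡ 7 (mod 19)  [q = 3: ≢ 1 ✓]
17^9 ≡ 1 shows ord(17) | 9, strictly less than φ(19); not a primitive root.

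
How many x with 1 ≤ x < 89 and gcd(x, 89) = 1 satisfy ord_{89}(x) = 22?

φ(89) = 89 − 1 = 88 = 2^3 · 11.
(Z/89Z)^× is cyclic (|G| = 88); a cyclic group of order m has exactly φ(d) elements of each order d | m, and none otherwise.
22 = 2 · 11 divides 88, and φ(22) = 10.

10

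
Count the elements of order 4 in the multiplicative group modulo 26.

2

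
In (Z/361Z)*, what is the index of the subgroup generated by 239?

6

ord(239) | φ(361) = φ(19^2) = 19·(19−1) = 342 = 2 · 3^2 · 19.
Divisors of 342: 1, 2, 3, 6, 9, 18, 19, 38, 57, 114, 171, 342.
Test each divisor d:
239^1 ≡ 239 (mod 361)
239^2 ≡ 83 (mod 361)
239^3 ≡ 343 (mod 361)
239^6 ≡ 324 (mod 361)
239^9 ≡ 305 (mod 361)
239^18 ≡ 248 (mod 361)
239^19 ≡ 68 (mod 361)
239^38 ≡ 292 (mod 361)
239^57 ≡ 1 (mod 361) ✓
Thus |⟨239⟩| = ord(239) = 57.
The index is φ(361) / ord(239) = 342 / 57 = 6.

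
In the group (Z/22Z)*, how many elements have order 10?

4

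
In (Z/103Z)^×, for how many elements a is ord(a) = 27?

φ(103) = 103 − 1 = 102 = 2 · 3 · 17.
Since (Z/103Z)^× is cyclic of order 102, the number of elements of order d is φ(d) when d | 102 and 0 otherwise.
Here 102 is not a multiple of 27, so there are no elements of order 27.

0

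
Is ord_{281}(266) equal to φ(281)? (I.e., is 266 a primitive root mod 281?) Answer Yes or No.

φ(281) = 281 − 1 = 280 = 2^3 · 5 · 7.
It suffices to check that the order of 266 is not a proper divisor of 280: compute 266^(280/q) for q ∈ {2, 5, 7}.
266^140 ≡ 280 (mod 281)  [q = 2: ≢ 1 ✓]
266^56 ≡ 90 (mod 281)  [q = 5: ≢ 1 ✓]
266^40 ≡ 59 (mod 281)  [q = 7: ≢ 1 ✓]
All checks pass, so 266 has order 280 and is a primitive root modulo 281.

Yes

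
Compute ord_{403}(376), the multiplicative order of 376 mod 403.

10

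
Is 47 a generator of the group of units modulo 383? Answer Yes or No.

Yes

φ(383) = 383 − 1 = 382 = 2 · 191.
It suffices to check that the order of 47 is not a proper divisor of 382: compute 47^(382/q) for q ∈ {2, 191}.
47^191 ≡ 382 (mod 383)  [q = 2: ≢ 1 ✓]
47^2 ≡ 294 (mod 383)  [q = 191: ≢ 1 ✓]
All checks pass, so 47 has order 382 and is a primitive root modulo 383.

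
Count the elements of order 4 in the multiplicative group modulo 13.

2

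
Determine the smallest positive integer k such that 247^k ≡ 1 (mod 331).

ord(247) | φ(331) = 331 − 1 = 330 = 2 · 3 · 5 · 11.
Divisors of 330: 1, 2, 3, 5, 6, 10, 11, 15, 22, 30, 33, 55, 66, 110, 165, 330.
Evaluate successive powers at the divisors of 330:
247^1 ≡ 247 (mod 331)
247^2 ≡ 105 (mod 331)
247^3 ≡ 117 (mod 331)
247^5 ≡ 38 (mod 331)
247^6 ≡ 118 (mod 331)
247^10 ≡ 120 (mod 331)
247^11 ≡ 181 (mod 331)
247^15 ≡ 257 (mod 331)
247^22 ≡ 323 (mod 331)
247^30 ≡ 180 (mod 331)
247^33 ≡ 207 (mod 331)
247^55 ≡ 330 (mod 331)
247^66 ≡ 150 (mod 331)
247^110 ≡ 1 (mod 331) ✓
So ord_331(247) = 110.

110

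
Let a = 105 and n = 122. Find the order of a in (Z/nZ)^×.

The order of 105 must divide φ(122) = φ(2)·φ(61) = 1·60 = 60 = 2^2 · 3 · 5.
Divisors of 60: 1, 2, 3, 4, 5, 6, 10, 12, 15, 20, 30, 60.
Test each divisor d:
105^1 ≡ 105 (mod 122)
105^2 ≡ 45 (mod 122)
105^3 ≡ 89 (mod 122)
105^4 ≡ 73 (mod 122)
105^5 ≡ 101 (mod 122)
105^6 ≡ 113 (mod 122)
105^10 ≡ 75 (mod 122)
105^12 ≡ 81 (mod 122)
105^15 ≡ 11 (mod 122)
105^20 ≡ 13 (mod 122)
105^30 ≡ 121 (mod 122)
105^60 ≡ 1 (mod 122) ✓
The smallest such exponent is 60, so the order of 105 is 60.

60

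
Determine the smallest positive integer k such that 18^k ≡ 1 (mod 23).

Since 18 ∈ (Z/23Z)^×, its order divides φ(23) = 23 − 1 = 22 = 2 · 11.
Divisors of 22: 1, 2, 11, 22.
Check 18^d mod 23 for each divisor in increasing order:
18^1 ≡ 18 (mod 23)
18^2 ≡ 2 (mod 23)
18^11 ≡ 1 (mod 23) ✓
So ord_23(18) = 11.

11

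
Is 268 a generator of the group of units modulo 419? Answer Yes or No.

Yes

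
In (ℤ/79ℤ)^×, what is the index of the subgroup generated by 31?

2

ord(31) | φ(79) = 79 − 1 = 78 = 2 · 3 · 13.
Divisors of 78: 1, 2, 3, 6, 13, 26, 39, 78.
Test each divisor d:
31^1 ≡ 31
31^2 ≡ 13
31^3 ≡ 8
31^6 ≡ 64
31^13 ≡ 23
31^26 ≡ 55
31^39 ≡ 1
So ord_79(31) = 39, hence |⟨31⟩| = 39.
[(Z/79Z)^× : ⟨31⟩] = 78/39 = 2.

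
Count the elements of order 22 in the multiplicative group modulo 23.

10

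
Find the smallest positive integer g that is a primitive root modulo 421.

2

φ(421) = 421 − 1 = 420 = 2^2 · 3 · 5 · 7.
g is a primitive root iff g^(420/q) ≢ 1 (mod 421) for each prime q ∈ {2, 3, 5, 7}.
g = 2: 2^210 ≡ 420; 2^140 ≡ 400; 2^84 ≡ 279; 2^60 ≡ 370 — none is 1, so 2 is a primitive root.
Hence the least primitive root of 421 is 2.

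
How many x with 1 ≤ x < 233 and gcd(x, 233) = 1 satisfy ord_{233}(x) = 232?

112

φ(233) = 233 − 1 = 232 = 2^3 · 29.
(Z/233Z)^× is cyclic (|G| = 232); a cyclic group of order m has exactly φ(d) elements of each order d | m, and none otherwise.
232 = 2^3 · 29 divides 232, and φ(232) = 112.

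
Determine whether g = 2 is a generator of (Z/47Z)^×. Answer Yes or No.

φ(47) = 47 − 1 = 46 = 2 · 23.
Test 2^(46/q) mod 47 for each prime factor q of 46:
2^23 ≡ 1 (mod 47)  [q = 2: ≡ 1 ✗]
2^2 ≡ 4 (mod 47)  [q = 23: ≢ 1 ✓]
Since 2^23 ≡ 1, the order of 2 divides 23 < 46, so 2 is not a primitive root.

No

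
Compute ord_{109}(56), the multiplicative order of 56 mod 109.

By Lagrange's theorem, ord_109(56) divides φ(109) = 109 − 1 = 108 = 2^2 · 3^3.
Divisors of 108: 1, 2, 3, 4, 6, 9, 12, 18, 27, 36, 54, 108.
Compute 56^d (mod 109) for the divisors d until we hit 1:
56^1 ≡ 56 (mod 109)
56^2 ≡ 84 (mod 109)
56^3 ≡ 17 (mod 109)
56^4 ≡ 80 (mod 109)
56^6 ≡ 71 (mod 109)
56^9 ≡ 8 (mod 109)
56^12 ≡ 27 (mod 109)
56^18 ≡ 64 (mod 109)
56^27 ≡ 76 (mod 109)
56^36 ≡ 63 (mod 109)
56^54 ≡ 108 (mod 109)
56^108 ≡ 1 (mod 109) ✓
Hence ord(56) = 108.

108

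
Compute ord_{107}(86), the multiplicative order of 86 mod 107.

53

By Lagrange's theorem, ord_107(86) divides φ(107) = 107 − 1 = 106 = 2 · 53.
Divisors of 106: 1, 2, 53, 106.
Check 86^d mod 107 for each divisor in increasing order:
86^1 ≡ 86
86^2 ≡ 13
86^53 ≡ 1
So ord_107(86) = 53.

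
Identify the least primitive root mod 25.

2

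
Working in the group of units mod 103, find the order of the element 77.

The order of 77 must divide φ(103) = 103 − 1 = 102 = 2 · 3 · 17.
Divisors of 102: 1, 2, 3, 6, 17, 34, 51, 102.
Compute 77^d (mod 103) for the divisors d until we hit 1:
77^1 ≡ 77 (mod 103)
77^2 ≡ 58 (mod 103)
77^3 ≡ 37 (mod 103)
77^6 ≡ 30 (mod 103)
77^17 ≡ 47 (mod 103)
77^34 ≡ 46 (mod 103)
77^51 ≡ 102 (mod 103)
77^102 ≡ 1 (mod 103) ✓
Therefore the multiplicative order of 77 modulo 103 is 102.

102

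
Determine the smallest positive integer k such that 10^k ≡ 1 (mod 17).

Since 10 ∈ (Z/17Z)^×, its order divides φ(17) = 17 − 1 = 16 = 2^4.
Divisors of 16: 1, 2, 4, 8, 16.
Evaluate successive powers at the divisors of 16:
10^1 ≡ 10
10^2 ≡ 15
10^4 ≡ 4
10^8 ≡ 16
10^16 ≡ 1
Hence ord(10) = 16.

16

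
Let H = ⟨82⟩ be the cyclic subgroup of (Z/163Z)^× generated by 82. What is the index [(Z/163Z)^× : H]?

1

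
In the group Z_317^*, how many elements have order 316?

156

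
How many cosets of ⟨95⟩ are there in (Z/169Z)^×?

2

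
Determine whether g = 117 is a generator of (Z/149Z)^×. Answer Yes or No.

φ(149) = 149 − 1 = 148 = 2^2 · 37.
It suffices to check that the order of 117 is not a proper divisor of 148: compute 117^(148/q) for q ∈ {2, 37}.
117^74 ≡ 148 (mod 149)  [q = 2: ≢ 1 ✓]
117^4 ≡ 63 (mod 149)  [q = 37: ≢ 1 ✓]
None equal 1, so ord_149(117) = 148: 117 is a primitive root.

Yes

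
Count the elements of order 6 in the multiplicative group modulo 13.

2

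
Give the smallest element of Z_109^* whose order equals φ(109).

6

φ(109) = 109 − 1 = 108 = 2^2 · 3^3.
g is a primitive root iff g^(108/q) ≢ 1 (mod 109) for each prime q ∈ {2, 3}.
g = 2: 2^54 ≡ 108; 2^36 ≡ 1 — hits 1, so not a primitive root.
g = 3: 3^54 ≡ 1 — hits 1, so not a primitive root.
g = 4: 4^54 ≡ 1 — hits 1, so not a primitive root.
g = 5: 5^54 ≡ 1 — hits 1, so not a primitive root.
g = 6: 6^54 ≡ 108; 6^36 ≡ 63 — none is 1, so 6 is a primitive root.
The smallest primitive root modulo 109 is 6.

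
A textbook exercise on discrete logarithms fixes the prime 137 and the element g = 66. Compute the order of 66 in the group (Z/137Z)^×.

Since 66 ∈ (Z/137Z)^×, its order divides φ(137) = 137 − 1 = 136 = 2^3 · 17.
Divisors of 136: 1, 2, 4, 8, 17, 34, 68, 136.
Compute 66^d (mod 137) for the divisors d until we hit 1:
66^1 ≡ 66 (mod 137)
66^2 ≡ 109 (mod 137)
66^4 ≡ 99 (mod 137)
66^8 ≡ 74 (mod 137)
66^17 ≡ 10 (mod 137)
66^34 ≡ 100 (mod 137)
66^68 ≡ 136 (mod 137)
66^136 ≡ 1 (mod 137) ✓
Therefore the multiplicative order of 66 modulo 137 is 136.

136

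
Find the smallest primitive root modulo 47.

5

φ(47) = 47 − 1 = 46 = 2 · 23.
Test candidates g = 2, 3, … against the prime factors q ∈ {2, 23} of φ(47): g is a generator iff g^(46/q) ≢ 1 for every such q.
g = 2: 2^23 ≡ 1 — hits 1, so not a primitive root.
g = 3: 3^23 ≡ 1 — hits 1, so not a primitive root.
g = 4: 4^23 ≡ 1 — hits 1, so not a primitive root.
g = 5: 5^23 ≡ 46; 5^2 ≡ 25 — none is 1, so 5 is a primitive root.
So 5 is the smallest generator of (Z/47Z)^×.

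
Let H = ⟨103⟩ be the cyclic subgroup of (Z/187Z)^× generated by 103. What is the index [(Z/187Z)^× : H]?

32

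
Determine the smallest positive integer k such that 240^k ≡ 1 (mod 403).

ord(240) | φ(403) = φ(13·31) = (13−1)·(31−1) = 12·30 = 360 = 2^3 · 3^2 · 5.
Divisors of 360: 1, 2, 3, 4, 5, 6, 8, 9, 10, 12, 15, 18, 20, 24, 30, 36, 40, 45, 60, 72, 90, 120, 180, 360.
Compute 240^d (mod 403) for the divisors d until we hit 1:
240^1 ≡ 240 (mod 403)
240^2 ≡ 374 (mod 403)
240^3 ≡ 294 (mod 403)
240^4 ≡ 35 (mod 403)
240^5 ≡ 340 (mod 403)
240^6 ≡ 194 (mod 403)
240^8 ≡ 16 (mod 403)
240^9 ≡ 213 (mod 403)
240^10 ≡ 342 (mod 403)
240^12 ≡ 157 (mod 403)
240^15 ≡ 216 (mod 403)
240^18 ≡ 233 (mod 403)
240^20 ≡ 94 (mod 403)
240^24 ≡ 66 (mod 403)
240^30 ≡ 311 (mod 403)
240^36 ≡ 287 (mod 403)
240^40 ≡ 373 (mod 403)
240^45 ≡ 278 (mod 403)
240^60 ≡ 1 (mod 403) ✓
So ord_403(240) = 60.

60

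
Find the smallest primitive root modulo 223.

3

φ(223) = 223 − 1 = 222 = 2 · 3 · 37.
Test candidates g = 2, 3, … against the prime factors q ∈ {2, 3, 37} of φ(223): g is a generator iff g^(222/q) ≢ 1 for every such q.
g = 2: 2^111 ≡ 1 — hits 1, so not a primitive root.
g = 3: 3^111 ≡ 222; 3^74 ≡ 183; 3^6 ≡ 60 — none is 1, so 3 is a primitive root.
So 3 is the smallest generator of (Z/223Z)^×.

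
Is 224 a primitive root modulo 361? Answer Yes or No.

Yes

φ(361) = φ(19^2) = 19·(19−1) = 342 = 2 · 3^2 · 19.
It suffices to check that the order of 224 is not a proper divisor of 342: compute 224^(342/q) for q ∈ {2, 3, 19}.
224^171 ≡ 360 (mod 361)  [q = 2: ≢ 1 ✓]
224^114 ≡ 68 (mod 361)  [q = 3: ≢ 1 ✓]
224^18 ≡ 172 (mod 361)  [q = 19: ≢ 1 ✓]
All checks pass, so 224 has order 342 and is a primitive root modulo 361.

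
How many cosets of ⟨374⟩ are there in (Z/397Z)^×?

ord(374) | φ(397) = 397 − 1 = 396 = 2^2 · 3^2 · 11.
Divisors of 396: 1, 2, 3, 4, 6, 9, 11, 12, 18, 22, 33, 36, 44, 66, 99, 132, 198, 396.
Compute 374^d (mod 397) for the divisors d until we hit 1:
374^1 ≡ 374
374^2 ≡ 132
374^3 ≡ 140
374^4 ≡ 353
374^6 ≡ 147
374^9 ≡ 333
374^11 ≡ 286
374^12 ≡ 171
374^18 ≡ 126
374^22 ≡ 14
374^33 ≡ 34
374^36 ≡ 393
374^44 ≡ 196
374^66 ≡ 362
374^99 ≡ 1
Thus |⟨374⟩| = ord(374) = 99.
The index is φ(397) / ord(374) = 396 / 99 = 4.

4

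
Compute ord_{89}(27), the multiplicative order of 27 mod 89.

ord(27) | φ(89) = 89 − 1 = 88 = 2^3 · 11.
Divisors of 88: 1, 2, 4, 8, 11, 22, 44, 88.
Check 27^d mod 89 for each divisor in increasing order:
27^1 ≡ 27
27^2 ≡ 17
27^4 ≡ 22
27^8 ≡ 39
27^11 ≡ 12
27^22 ≡ 55
27^44 ≡ 88
27^88 ≡ 1
Therefore the multiplicative order of 27 modulo 89 is 88.

88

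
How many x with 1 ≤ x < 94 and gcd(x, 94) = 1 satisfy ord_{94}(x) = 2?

1

φ(94) = φ(2)·φ(47) = 1·46 = 46 = 2 · 23.
In a cyclic group of order 46, there are φ(d) elements of order d for each divisor d of 46, and zero for non-divisors.
2 | 46, and φ(2) = 2 − 1 = 1.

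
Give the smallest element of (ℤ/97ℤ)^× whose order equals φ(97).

5

φ(97) = 97 − 1 = 96 = 2^5 · 3.
g is a primitive root iff g^(96/q) ≢ 1 (mod 97) for each prime q ∈ {2, 3}.
g = 2: 2^48 ≡ 1 — hits 1, so not a primitive root.
g = 3: 3^48 ≡ 1 — hits 1, so not a primitive root.
g = 4: 4^48 ≡ 1 — hits 1, so not a primitive root.
g = 5: 5^48 ≡ 96; 5^32 ≡ 35 — none is 1, so 5 is a primitive root.
So 5 is the smallest generator of (Z/97Z)^×.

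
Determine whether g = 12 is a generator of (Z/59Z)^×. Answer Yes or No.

No

φ(59) = 59 − 1 = 58 = 2 · 29.
Test 12^(58/q) mod 59 for each prime factor q of 58:
12^29 ≡ 1 (mod 59)  [q = 2: ≡ 1 ✗]
12^2 ≡ 26 (mod 59)  [q = 29: ≢ 1 ✓]
Since 12^29 ≡ 1, the order of 12 divides 29 < 58, so 12 is not a primitive root.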